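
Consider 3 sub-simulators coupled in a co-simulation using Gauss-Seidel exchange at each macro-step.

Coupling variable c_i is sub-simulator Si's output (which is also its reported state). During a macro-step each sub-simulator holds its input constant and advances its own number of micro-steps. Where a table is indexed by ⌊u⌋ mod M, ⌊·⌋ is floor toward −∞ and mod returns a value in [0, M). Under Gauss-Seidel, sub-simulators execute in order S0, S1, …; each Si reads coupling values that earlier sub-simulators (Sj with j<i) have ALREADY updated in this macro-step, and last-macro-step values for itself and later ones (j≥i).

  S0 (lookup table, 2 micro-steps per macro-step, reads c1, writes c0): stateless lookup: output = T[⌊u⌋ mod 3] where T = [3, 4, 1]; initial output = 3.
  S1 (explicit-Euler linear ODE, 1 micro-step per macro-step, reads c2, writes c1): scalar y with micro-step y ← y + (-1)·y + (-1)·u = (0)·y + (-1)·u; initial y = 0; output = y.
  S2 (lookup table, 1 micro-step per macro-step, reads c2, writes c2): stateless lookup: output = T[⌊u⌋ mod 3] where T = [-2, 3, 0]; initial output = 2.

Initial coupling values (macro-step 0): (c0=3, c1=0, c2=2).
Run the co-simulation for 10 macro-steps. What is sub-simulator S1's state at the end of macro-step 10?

macro 1: S0 reads c1=0 → after 2×micro: 3; S1 reads c2=2 → after 1×micro: -2; S2 reads c2=2 → after 1×micro: 0 ⇒ (c0=3, c1=-2, c2=0)
macro 2: S0 reads c1=-2 → after 2×micro: 4; S1 reads c2=0 → after 1×micro: 0; S2 reads c2=0 → after 1×micro: -2 ⇒ (c0=4, c1=0, c2=-2)
macro 3: S0 reads c1=0 → after 2×micro: 3; S1 reads c2=-2 → after 1×micro: 2; S2 reads c2=-2 → after 1×micro: 3 ⇒ (c0=3, c1=2, c2=3)
macro 4: S0 reads c1=2 → after 2×micro: 1; S1 reads c2=3 → after 1×micro: -3; S2 reads c2=3 → after 1×micro: -2 ⇒ (c0=1, c1=-3, c2=-2)
macro 5: S0 reads c1=-3 → after 2×micro: 3; S1 reads c2=-2 → after 1×micro: 2; S2 reads c2=-2 → after 1×micro: 3 ⇒ (c0=3, c1=2, c2=3)
macro 6: S0 reads c1=2 → after 2×micro: 1; S1 reads c2=3 → after 1×micro: -3; S2 reads c2=3 → after 1×micro: -2 ⇒ (c0=1, c1=-3, c2=-2)
macro 7: S0 reads c1=-3 → after 2×micro: 3; S1 reads c2=-2 → after 1×micro: 2; S2 reads c2=-2 → after 1×micro: 3 ⇒ (c0=3, c1=2, c2=3)
macro 8: S0 reads c1=2 → after 2×micro: 1; S1 reads c2=3 → after 1×micro: -3; S2 reads c2=3 → after 1×micro: -2 ⇒ (c0=1, c1=-3, c2=-2)
macro 9: S0 reads c1=-3 → after 2×micro: 3; S1 reads c2=-2 → after 1×micro: 2; S2 reads c2=-2 → after 1×micro: 3 ⇒ (c0=3, c1=2, c2=3)
macro 10: S0 reads c1=2 → after 2×micro: 1; S1 reads c2=3 → after 1×micro: -3; S2 reads c2=3 → after 1×micro: -2 ⇒ (c0=1, c1=-3, c2=-2)

S1 state at macro-step 10 = -3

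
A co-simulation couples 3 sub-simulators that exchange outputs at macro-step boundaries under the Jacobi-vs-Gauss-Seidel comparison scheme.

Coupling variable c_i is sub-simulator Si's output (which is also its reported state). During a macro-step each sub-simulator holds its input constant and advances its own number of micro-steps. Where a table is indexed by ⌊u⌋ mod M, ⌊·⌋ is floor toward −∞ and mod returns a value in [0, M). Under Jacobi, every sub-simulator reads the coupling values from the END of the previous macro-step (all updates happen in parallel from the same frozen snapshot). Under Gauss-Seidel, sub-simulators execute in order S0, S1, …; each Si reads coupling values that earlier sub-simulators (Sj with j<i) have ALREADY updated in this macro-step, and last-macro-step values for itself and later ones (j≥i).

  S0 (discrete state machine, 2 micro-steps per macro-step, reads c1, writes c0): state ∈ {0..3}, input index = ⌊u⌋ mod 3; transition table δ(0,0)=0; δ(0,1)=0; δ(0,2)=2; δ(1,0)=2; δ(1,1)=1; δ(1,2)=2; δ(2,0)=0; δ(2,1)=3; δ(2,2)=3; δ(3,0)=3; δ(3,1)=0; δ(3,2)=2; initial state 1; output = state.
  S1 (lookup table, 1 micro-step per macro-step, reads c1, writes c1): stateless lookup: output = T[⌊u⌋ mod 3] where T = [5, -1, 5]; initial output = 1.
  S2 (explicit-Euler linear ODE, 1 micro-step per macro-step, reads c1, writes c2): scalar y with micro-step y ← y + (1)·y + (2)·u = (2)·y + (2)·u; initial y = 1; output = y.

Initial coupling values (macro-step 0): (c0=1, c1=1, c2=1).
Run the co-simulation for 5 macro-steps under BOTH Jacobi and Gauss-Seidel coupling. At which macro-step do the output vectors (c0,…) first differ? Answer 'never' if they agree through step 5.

[Jacobi] macro 1: S0 reads c1=1 → after 2×micro: 1; S1 reads c1=1 → after 1×micro: -1; S2 reads c1=1 → after 1×micro: 4 ⇒ (c0=1, c1=-1, c2=4)
[Jacobi] macro 2: S0 reads c1=-1 → after 2×micro: 3; S1 reads c1=-1 → after 1×micro: 5; S2 reads c1=-1 → after 1×micro: 6 ⇒ (c0=3, c1=5, c2=6)
[Jacobi] macro 3: S0 reads c1=5 → after 2×micro: 3; S1 reads c1=5 → after 1×micro: 5; S2 reads c1=5 → after 1×micro: 22 ⇒ (c0=3, c1=5, c2=22)
[Jacobi] macro 4: S0 reads c1=5 → after 2×micro: 3; S1 reads c1=5 → after 1×micro: 5; S2 reads c1=5 → after 1×micro: 54 ⇒ (c0=3, c1=5, c2=54)
[Jacobi] macro 5: S0 reads c1=5 → after 2×micro: 3; S1 reads c1=5 → after 1×micro: 5; S2 reads c1=5 → after 1×micro: 118 ⇒ (c0=3, c1=5, c2=118)
[Gauss-Seidel] macro 1: S0 reads c1=1 → after 2×micro: 1; S1 reads c1=1 → after 1×micro: -1; S2 reads c1=-1 → after 1×micro: 0 ⇒ (c0=1, c1=-1, c2=0)
[Gauss-Seidel] macro 2: S0 reads c1=-1 → after 2×micro: 3; S1 reads c1=-1 → after 1×micro: 5; S2 reads c1=5 → after 1×micro: 10 ⇒ (c0=3, c1=5, c2=10)
[Gauss-Seidel] macro 3: S0 reads c1=5 → after 2×micro: 3; S1 reads c1=5 → after 1×micro: 5; S2 reads c1=5 → after 1×micro: 30 ⇒ (c0=3, c1=5, c2=30)
[Gauss-Seidel] macro 4: S0 reads c1=5 → after 2×micro: 3; S1 reads c1=5 → after 1×micro: 5; S2 reads c1=5 → after 1×micro: 70 ⇒ (c0=3, c1=5, c2=70)
[Gauss-Seidel] macro 5: S0 reads c1=5 → after 2×micro: 3; S1 reads c1=5 → after 1×micro: 5; S2 reads c1=5 → after 1×micro: 150 ⇒ (c0=3, c1=5, c2=150)

first divergence at macro-step: 1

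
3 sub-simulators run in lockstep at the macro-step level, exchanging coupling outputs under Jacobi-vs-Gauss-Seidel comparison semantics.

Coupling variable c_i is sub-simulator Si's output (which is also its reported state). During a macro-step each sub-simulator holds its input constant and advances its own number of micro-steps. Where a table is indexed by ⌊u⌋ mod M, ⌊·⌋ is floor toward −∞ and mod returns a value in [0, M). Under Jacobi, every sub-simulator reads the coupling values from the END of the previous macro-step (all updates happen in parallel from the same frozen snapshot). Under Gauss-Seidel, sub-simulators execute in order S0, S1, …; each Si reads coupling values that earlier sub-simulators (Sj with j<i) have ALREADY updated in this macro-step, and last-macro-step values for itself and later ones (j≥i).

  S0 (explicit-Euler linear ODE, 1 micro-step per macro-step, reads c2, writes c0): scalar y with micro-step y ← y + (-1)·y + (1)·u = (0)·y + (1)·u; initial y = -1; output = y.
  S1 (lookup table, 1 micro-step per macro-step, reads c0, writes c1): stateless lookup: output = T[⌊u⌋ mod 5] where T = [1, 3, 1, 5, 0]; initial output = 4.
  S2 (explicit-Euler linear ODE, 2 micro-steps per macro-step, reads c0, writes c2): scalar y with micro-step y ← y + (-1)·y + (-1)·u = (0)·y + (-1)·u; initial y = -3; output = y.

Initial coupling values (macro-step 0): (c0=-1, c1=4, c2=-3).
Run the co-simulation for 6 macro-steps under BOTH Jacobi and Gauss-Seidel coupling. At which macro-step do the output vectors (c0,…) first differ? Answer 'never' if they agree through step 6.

first divergence at macro-step: 1

[Jacobi] macro 1: S0 reads c2=-3 → after 1×micro: -3; S1 reads c0=-1 → after 1×micro: 0; S2 reads c0=-1 → after 2×micro: 1 ⇒ (c0=-3, c1=0, c2=1)
[Jacobi] macro 2: S0 reads c2=1 → after 1×micro: 1; S1 reads c0=-3 → after 1×micro: 1; S2 reads c0=-3 → after 2×micro: 3 ⇒ (c0=1, c1=1, c2=3)
[Jacobi] macro 3: S0 reads c2=3 → after 1×micro: 3; S1 reads c0=1 → after 1×micro: 3; S2 reads c0=1 → after 2×micro: -1 ⇒ (c0=3, c1=3, c2=-1)
[Jacobi] macro 4: S0 reads c2=-1 → after 1×micro: -1; S1 reads c0=3 → after 1×micro: 5; S2 reads c0=3 → after 2×micro: -3 ⇒ (c0=-1, c1=5, c2=-3)
[Jacobi] macro 5: S0 reads c2=-3 → after 1×micro: -3; S1 reads c0=-1 → after 1×micro: 0; S2 reads c0=-1 → after 2×micro: 1 ⇒ (c0=-3, c1=0, c2=1)
[Jacobi] macro 6: S0 reads c2=1 → after 1×micro: 1; S1 reads c0=-3 → after 1×micro: 1; S2 reads c0=-3 → after 2×micro: 3 ⇒ (c0=1, c1=1, c2=3)
[Gauss-Seidel] macro 1: S0 reads c2=-3 → after 1×micro: -3; S1 reads c0=-3 → after 1×micro: 1; S2 reads c0=-3 → after 2×micro: 3 ⇒ (c0=-3, c1=1, c2=3)
[Gauss-Seidel] macro 2: S0 reads c2=3 → after 1×micro: 3; S1 reads c0=3 → after 1×micro: 5; S2 reads c0=3 → after 2×micro: -3 ⇒ (c0=3, c1=5, c2=-3)
[Gauss-Seidel] macro 3: S0 reads c2=-3 → after 1×micro: -3; S1 reads c0=-3 → after 1×micro: 1; S2 reads c0=-3 → after 2×micro: 3 ⇒ (c0=-3, c1=1, c2=3)
[Gauss-Seidel] macro 4: S0 reads c2=3 → after 1×micro: 3; S1 reads c0=3 → after 1×micro: 5; S2 reads c0=3 → after 2×micro: -3 ⇒ (c0=3, c1=5, c2=-3)
[Gauss-Seidel] macro 5: S0 reads c2=-3 → after 1×micro: -3; S1 reads c0=-3 → after 1×micro: 1; S2 reads c0=-3 → after 2×micro: 3 ⇒ (c0=-3, c1=1, c2=3)
[Gauss-Seidel] macro 6: S0 reads c2=3 → after 1×micro: 3; S1 reads c0=3 → after 1×micro: 5; S2 reads c0=3 → after 2×micro: -3 ⇒ (c0=3, c1=5, c2=-3)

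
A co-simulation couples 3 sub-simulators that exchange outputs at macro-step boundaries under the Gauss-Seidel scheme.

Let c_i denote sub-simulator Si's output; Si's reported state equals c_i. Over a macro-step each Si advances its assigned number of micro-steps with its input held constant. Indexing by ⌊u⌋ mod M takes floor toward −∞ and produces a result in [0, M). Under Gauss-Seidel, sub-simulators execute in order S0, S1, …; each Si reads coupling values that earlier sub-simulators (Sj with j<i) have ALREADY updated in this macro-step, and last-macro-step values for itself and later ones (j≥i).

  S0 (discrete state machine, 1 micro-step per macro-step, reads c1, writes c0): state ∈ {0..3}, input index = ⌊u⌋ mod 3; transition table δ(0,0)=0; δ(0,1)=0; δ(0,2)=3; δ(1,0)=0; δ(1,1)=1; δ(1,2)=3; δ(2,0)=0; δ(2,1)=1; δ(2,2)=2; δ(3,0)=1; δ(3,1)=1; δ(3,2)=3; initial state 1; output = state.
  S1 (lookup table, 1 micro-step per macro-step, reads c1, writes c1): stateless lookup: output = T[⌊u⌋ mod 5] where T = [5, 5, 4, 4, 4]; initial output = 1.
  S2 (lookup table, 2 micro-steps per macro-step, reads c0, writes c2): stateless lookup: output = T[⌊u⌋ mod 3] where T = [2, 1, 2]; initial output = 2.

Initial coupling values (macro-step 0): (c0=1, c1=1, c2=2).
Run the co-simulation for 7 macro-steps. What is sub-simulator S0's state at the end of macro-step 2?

macro 1: S0 reads c1=1 → after 1×micro: 1; S1 reads c1=1 → after 1×micro: 5; S2 reads c0=1 → after 2×micro: 1 ⇒ (c0=1, c1=5, c2=1)
macro 2: S0 reads c1=5 → after 1×micro: 3; S1 reads c1=5 → after 1×micro: 5; S2 reads c0=3 → after 2×micro: 2 ⇒ (c0=3, c1=5, c2=2)
macro 3: S0 reads c1=5 → after 1×micro: 3; S1 reads c1=5 → after 1×micro: 5; S2 reads c0=3 → after 2×micro: 2 ⇒ (c0=3, c1=5, c2=2)
macro 4: S0 reads c1=5 → after 1×micro: 3; S1 reads c1=5 → after 1×micro: 5; S2 reads c0=3 → after 2×micro: 2 ⇒ (c0=3, c1=5, c2=2)
macro 5: S0 reads c1=5 → after 1×micro: 3; S1 reads c1=5 → after 1×micro: 5; S2 reads c0=3 → after 2×micro: 2 ⇒ (c0=3, c1=5, c2=2)
macro 6: S0 reads c1=5 → after 1×micro: 3; S1 reads c1=5 → after 1×micro: 5; S2 reads c0=3 → after 2×micro: 2 ⇒ (c0=3, c1=5, c2=2)
macro 7: S0 reads c1=5 → after 1×micro: 3; S1 reads c1=5 → after 1×micro: 5; S2 reads c0=3 → after 2×micro: 2 ⇒ (c0=3, c1=5, c2=2)

S0 state at macro-step 2 = 3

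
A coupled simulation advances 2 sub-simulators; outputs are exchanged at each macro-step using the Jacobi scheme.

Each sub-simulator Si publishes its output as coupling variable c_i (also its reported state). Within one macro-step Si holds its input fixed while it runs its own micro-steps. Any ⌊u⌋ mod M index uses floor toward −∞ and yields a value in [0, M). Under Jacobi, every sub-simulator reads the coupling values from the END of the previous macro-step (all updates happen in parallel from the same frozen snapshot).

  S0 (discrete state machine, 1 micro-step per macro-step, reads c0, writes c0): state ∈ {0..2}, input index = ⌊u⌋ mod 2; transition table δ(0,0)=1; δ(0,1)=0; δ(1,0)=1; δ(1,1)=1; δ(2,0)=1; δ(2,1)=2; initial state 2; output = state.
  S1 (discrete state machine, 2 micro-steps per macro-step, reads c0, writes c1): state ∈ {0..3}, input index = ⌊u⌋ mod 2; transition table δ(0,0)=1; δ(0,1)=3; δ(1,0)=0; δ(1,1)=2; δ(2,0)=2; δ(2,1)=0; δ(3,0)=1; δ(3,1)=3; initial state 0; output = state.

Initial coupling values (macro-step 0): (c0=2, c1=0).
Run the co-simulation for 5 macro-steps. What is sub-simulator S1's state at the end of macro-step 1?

S1 state at macro-step 1 = 0

macro 1: S0 reads c0=2 → after 1×micro: 1; S1 reads c0=2 → after 2×micro: 0 ⇒ (c0=1, c1=0)
macro 2: S0 reads c0=1 → after 1×micro: 1; S1 reads c0=1 → after 2×micro: 3 ⇒ (c0=1, c1=3)
macro 3: S0 reads c0=1 → after 1×micro: 1; S1 reads c0=1 → after 2×micro: 3 ⇒ (c0=1, c1=3)
macro 4: S0 reads c0=1 → after 1×micro: 1; S1 reads c0=1 → after 2×micro: 3 ⇒ (c0=1, c1=3)
macro 5: S0 reads c0=1 → after 1×micro: 1; S1 reads c0=1 → after 2×micro: 3 ⇒ (c0=1, c1=3)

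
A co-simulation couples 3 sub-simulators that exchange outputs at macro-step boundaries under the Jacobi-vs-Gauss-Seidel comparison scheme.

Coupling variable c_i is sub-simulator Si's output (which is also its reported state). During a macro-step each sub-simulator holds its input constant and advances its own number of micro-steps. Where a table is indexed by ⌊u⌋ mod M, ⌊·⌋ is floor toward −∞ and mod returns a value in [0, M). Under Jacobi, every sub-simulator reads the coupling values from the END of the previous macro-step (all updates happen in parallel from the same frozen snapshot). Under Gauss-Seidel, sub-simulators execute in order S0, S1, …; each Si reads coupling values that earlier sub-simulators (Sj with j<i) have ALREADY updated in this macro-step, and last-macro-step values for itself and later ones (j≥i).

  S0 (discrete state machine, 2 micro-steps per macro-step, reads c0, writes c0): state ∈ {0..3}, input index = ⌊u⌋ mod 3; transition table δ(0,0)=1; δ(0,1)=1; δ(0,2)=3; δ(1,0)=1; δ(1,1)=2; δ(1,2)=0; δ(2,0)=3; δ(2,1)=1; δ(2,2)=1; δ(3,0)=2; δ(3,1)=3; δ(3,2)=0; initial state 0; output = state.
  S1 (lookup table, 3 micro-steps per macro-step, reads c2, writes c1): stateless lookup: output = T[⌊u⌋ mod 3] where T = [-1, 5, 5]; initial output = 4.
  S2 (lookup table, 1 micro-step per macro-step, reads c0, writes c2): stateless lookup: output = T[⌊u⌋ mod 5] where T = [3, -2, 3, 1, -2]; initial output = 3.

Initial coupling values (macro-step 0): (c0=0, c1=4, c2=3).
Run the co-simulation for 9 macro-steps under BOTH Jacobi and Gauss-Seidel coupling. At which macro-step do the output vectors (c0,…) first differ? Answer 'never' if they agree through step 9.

[Jacobi] macro 1: S0 reads c0=0 → after 2×micro: 1; S1 reads c2=3 → after 3×micro: -1; S2 reads c0=0 → after 1×micro: 3 ⇒ (c0=1, c1=-1, c2=3)
[Jacobi] macro 2: S0 reads c0=1 → after 2×micro: 1; S1 reads c2=3 → after 3×micro: -1; S2 reads c0=1 → after 1×micro: -2 ⇒ (c0=1, c1=-1, c2=-2)
[Jacobi] macro 3: S0 reads c0=1 → after 2×micro: 1; S1 reads c2=-2 → after 3×micro: 5; S2 reads c0=1 → after 1×micro: -2 ⇒ (c0=1, c1=5, c2=-2)
[Jacobi] macro 4: S0 reads c0=1 → after 2×micro: 1; S1 reads c2=-2 → after 3×micro: 5; S2 reads c0=1 → after 1×micro: -2 ⇒ (c0=1, c1=5, c2=-2)
[Jacobi] macro 5: S0 reads c0=1 → after 2×micro: 1; S1 reads c2=-2 → after 3×micro: 5; S2 reads c0=1 → after 1×micro: -2 ⇒ (c0=1, c1=5, c2=-2)
[Jacobi] macro 6: S0 reads c0=1 → after 2×micro: 1; S1 reads c2=-2 → after 3×micro: 5; S2 reads c0=1 → after 1×micro: -2 ⇒ (c0=1, c1=5, c2=-2)
[Jacobi] macro 7: S0 reads c0=1 → after 2×micro: 1; S1 reads c2=-2 → after 3×micro: 5; S2 reads c0=1 → after 1×micro: -2 ⇒ (c0=1, c1=5, c2=-2)
[Jacobi] macro 8: S0 reads c0=1 → after 2×micro: 1; S1 reads c2=-2 → after 3×micro: 5; S2 reads c0=1 → after 1×micro: -2 ⇒ (c0=1, c1=5, c2=-2)
[Jacobi] macro 9: S0 reads c0=1 → after 2×micro: 1; S1 reads c2=-2 → after 3×micro: 5; S2 reads c0=1 → after 1×micro: -2 ⇒ (c0=1, c1=5, c2=-2)
[Gauss-Seidel] macro 1: S0 reads c0=0 → after 2×micro: 1; S1 reads c2=3 → after 3×micro: -1; S2 reads c0=1 → after 1×micro: -2 ⇒ (c0=1, c1=-1, c2=-2)
[Gauss-Seidel] macro 2: S0 reads c0=1 → after 2×micro: 1; S1 reads c2=-2 → after 3×micro: 5; S2 reads c0=1 → after 1×micro: -2 ⇒ (c0=1, c1=5, c2=-2)
[Gauss-Seidel] macro 3: S0 reads c0=1 → after 2×micro: 1; S1 reads c2=-2 → after 3×micro: 5; S2 reads c0=1 → after 1×micro: -2 ⇒ (c0=1, c1=5, c2=-2)
[Gauss-Seidel] macro 4: S0 reads c0=1 → after 2×micro: 1; S1 reads c2=-2 → after 3×micro: 5; S2 reads c0=1 → after 1×micro: -2 ⇒ (c0=1, c1=5, c2=-2)
[Gauss-Seidel] macro 5: S0 reads c0=1 → after 2×micro: 1; S1 reads c2=-2 → after 3×micro: 5; S2 reads c0=1 → after 1×micro: -2 ⇒ (c0=1, c1=5, c2=-2)
[Gauss-Seidel] macro 6: S0 reads c0=1 → after 2×micro: 1; S1 reads c2=-2 → after 3×micro: 5; S2 reads c0=1 → after 1×micro: -2 ⇒ (c0=1, c1=5, c2=-2)
[Gauss-Seidel] macro 7: S0 reads c0=1 → after 2×micro: 1; S1 reads c2=-2 → after 3×micro: 5; S2 reads c0=1 → after 1×micro: -2 ⇒ (c0=1, c1=5, c2=-2)
[Gauss-Seidel] macro 8: S0 reads c0=1 → after 2×micro: 1; S1 reads c2=-2 → after 3×micro: 5; S2 reads c0=1 → after 1×micro: -2 ⇒ (c0=1, c1=5, c2=-2)
[Gauss-Seidel] macro 9: S0 reads c0=1 → after 2×micro: 1; S1 reads c2=-2 → after 3×micro: 5; S2 reads c0=1 → after 1×micro: -2 ⇒ (c0=1, c1=5, c2=-2)

first divergence at macro-step: 1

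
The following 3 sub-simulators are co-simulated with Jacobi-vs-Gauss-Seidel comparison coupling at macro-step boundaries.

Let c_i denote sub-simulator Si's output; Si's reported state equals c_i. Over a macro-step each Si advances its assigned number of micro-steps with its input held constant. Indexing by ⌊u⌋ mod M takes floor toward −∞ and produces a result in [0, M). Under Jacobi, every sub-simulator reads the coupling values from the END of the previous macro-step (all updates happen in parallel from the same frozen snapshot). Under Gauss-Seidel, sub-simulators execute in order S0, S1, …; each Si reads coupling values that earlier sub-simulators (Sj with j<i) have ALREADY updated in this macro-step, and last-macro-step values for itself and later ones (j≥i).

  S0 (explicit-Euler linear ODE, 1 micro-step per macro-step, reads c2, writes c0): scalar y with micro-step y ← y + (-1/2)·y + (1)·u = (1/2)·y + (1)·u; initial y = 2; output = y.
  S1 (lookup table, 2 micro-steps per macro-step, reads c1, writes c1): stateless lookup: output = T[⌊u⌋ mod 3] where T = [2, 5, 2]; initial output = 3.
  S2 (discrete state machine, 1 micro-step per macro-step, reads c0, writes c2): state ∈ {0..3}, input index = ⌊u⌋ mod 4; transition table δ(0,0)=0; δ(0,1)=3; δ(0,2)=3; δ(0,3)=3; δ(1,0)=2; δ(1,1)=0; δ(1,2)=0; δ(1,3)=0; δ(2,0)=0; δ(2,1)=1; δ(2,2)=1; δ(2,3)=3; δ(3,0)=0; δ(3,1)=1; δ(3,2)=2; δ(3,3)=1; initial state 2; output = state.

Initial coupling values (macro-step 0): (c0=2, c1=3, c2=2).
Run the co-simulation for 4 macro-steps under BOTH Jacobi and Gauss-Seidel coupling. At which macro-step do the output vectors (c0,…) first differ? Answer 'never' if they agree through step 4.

[Jacobi] macro 1: S0 reads c2=2 → after 1×micro: 3; S1 reads c1=3 → after 2×micro: 2; S2 reads c0=2 → after 1×micro: 1 ⇒ (c0=3, c1=2, c2=1)
[Jacobi] macro 2: S0 reads c2=1 → after 1×micro: 5/2; S1 reads c1=2 → after 2×micro: 2; S2 reads c0=3 → after 1×micro: 0 ⇒ (c0=5/2, c1=2, c2=0)
[Jacobi] macro 3: S0 reads c2=0 → after 1×micro: 5/4; S1 reads c1=2 → after 2×micro: 2; S2 reads c0=5/2 → after 1×micro: 3 ⇒ (c0=5/4, c1=2, c2=3)
[Jacobi] macro 4: S0 reads c2=3 → after 1×micro: 29/8; S1 reads c1=2 → after 2×micro: 2; S2 reads c0=5/4 → after 1×micro: 1 ⇒ (c0=29/8, c1=2, c2=1)
[Gauss-Seidel] macro 1: S0 reads c2=2 → after 1×micro: 3; S1 reads c1=3 → after 2×micro: 2; S2 reads c0=3 → after 1×micro: 3 ⇒ (c0=3, c1=2, c2=3)
[Gauss-Seidel] macro 2: S0 reads c2=3 → after 1×micro: 9/2; S1 reads c1=2 → after 2×micro: 2; S2 reads c0=9/2 → after 1×micro: 0 ⇒ (c0=9/2, c1=2, c2=0)
[Gauss-Seidel] macro 3: S0 reads c2=0 → after 1×micro: 9/4; S1 reads c1=2 → after 2×micro: 2; S2 reads c0=9/4 → after 1×micro: 3 ⇒ (c0=9/4, c1=2, c2=3)
[Gauss-Seidel] macro 4: S0 reads c2=3 → after 1×micro: 33/8; S1 reads c1=2 → after 2×micro: 2; S2 reads c0=33/8 → after 1×micro: 0 ⇒ (c0=33/8, c1=2, c2=0)

first divergence at macro-step: 1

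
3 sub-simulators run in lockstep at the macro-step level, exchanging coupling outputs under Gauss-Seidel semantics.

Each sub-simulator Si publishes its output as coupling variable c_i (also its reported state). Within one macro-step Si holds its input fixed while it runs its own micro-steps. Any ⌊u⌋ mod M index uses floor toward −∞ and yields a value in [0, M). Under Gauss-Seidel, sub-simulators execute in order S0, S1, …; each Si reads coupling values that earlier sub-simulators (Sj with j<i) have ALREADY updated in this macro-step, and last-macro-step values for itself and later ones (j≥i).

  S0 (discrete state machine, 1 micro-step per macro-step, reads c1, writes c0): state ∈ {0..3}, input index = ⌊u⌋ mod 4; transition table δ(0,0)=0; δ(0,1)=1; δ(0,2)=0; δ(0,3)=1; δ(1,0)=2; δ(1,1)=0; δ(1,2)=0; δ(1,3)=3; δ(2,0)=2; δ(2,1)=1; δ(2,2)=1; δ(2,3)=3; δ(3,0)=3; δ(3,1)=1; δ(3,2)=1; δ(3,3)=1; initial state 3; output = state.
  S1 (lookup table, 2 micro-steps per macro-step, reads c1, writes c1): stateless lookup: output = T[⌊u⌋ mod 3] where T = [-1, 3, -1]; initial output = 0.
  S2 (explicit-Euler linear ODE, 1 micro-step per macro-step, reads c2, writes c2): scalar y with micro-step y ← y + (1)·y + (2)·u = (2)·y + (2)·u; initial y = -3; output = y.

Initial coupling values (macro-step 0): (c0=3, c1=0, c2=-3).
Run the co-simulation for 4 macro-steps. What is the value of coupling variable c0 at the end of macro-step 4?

c0 at macro-step 4 = 1

macro 1: S0 reads c1=0 → after 1×micro: 3; S1 reads c1=0 → after 2×micro: -1; S2 reads c2=-3 → after 1×micro: -12 ⇒ (c0=3, c1=-1, c2=-12)
macro 2: S0 reads c1=-1 → after 1×micro: 1; S1 reads c1=-1 → after 2×micro: -1; S2 reads c2=-12 → after 1×micro: -48 ⇒ (c0=1, c1=-1, c2=-48)
macro 3: S0 reads c1=-1 → after 1×micro: 3; S1 reads c1=-1 → after 2×micro: -1; S2 reads c2=-48 → after 1×micro: -192 ⇒ (c0=3, c1=-1, c2=-192)
macro 4: S0 reads c1=-1 → after 1×micro: 1; S1 reads c1=-1 → after 2×micro: -1; S2 reads c2=-192 → after 1×micro: -768 ⇒ (c0=1, c1=-1, c2=-768)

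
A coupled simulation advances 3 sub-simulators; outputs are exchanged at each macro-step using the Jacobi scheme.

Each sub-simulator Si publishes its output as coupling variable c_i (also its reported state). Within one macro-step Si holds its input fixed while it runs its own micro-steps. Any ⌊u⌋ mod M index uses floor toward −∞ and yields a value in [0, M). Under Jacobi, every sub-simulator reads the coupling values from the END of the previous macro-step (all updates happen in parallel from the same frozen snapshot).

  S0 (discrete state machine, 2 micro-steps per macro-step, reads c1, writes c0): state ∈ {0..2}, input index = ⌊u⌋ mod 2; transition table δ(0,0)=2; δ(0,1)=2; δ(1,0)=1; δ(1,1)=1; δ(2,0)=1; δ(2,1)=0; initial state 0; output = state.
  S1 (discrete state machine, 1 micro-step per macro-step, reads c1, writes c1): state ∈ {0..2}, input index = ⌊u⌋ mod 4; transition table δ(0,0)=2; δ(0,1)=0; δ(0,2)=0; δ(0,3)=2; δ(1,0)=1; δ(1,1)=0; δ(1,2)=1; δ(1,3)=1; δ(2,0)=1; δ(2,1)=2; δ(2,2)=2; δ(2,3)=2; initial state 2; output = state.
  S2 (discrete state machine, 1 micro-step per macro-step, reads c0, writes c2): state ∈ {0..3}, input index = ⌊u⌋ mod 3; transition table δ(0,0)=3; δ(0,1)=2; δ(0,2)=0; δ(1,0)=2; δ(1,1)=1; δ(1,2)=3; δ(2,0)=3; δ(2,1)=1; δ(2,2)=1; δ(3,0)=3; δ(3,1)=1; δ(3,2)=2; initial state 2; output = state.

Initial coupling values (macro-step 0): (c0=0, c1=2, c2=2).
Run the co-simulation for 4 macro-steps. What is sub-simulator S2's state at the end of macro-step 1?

S2 state at macro-step 1 = 3

macro 1: S0 reads c1=2 → after 2×micro: 1; S1 reads c1=2 → after 1×micro: 2; S2 reads c0=0 → after 1×micro: 3 ⇒ (c0=1, c1=2, c2=3)
macro 2: S0 reads c1=2 → after 2×micro: 1; S1 reads c1=2 → after 1×micro: 2; S2 reads c0=1 → after 1×micro: 1 ⇒ (c0=1, c1=2, c2=1)
macro 3: S0 reads c1=2 → after 2×micro: 1; S1 reads c1=2 → after 1×micro: 2; S2 reads c0=1 → after 1×micro: 1 ⇒ (c0=1, c1=2, c2=1)
macro 4: S0 reads c1=2 → after 2×micro: 1; S1 reads c1=2 → after 1×micro: 2; S2 reads c0=1 → after 1×micro: 1 ⇒ (c0=1, c1=2, c2=1)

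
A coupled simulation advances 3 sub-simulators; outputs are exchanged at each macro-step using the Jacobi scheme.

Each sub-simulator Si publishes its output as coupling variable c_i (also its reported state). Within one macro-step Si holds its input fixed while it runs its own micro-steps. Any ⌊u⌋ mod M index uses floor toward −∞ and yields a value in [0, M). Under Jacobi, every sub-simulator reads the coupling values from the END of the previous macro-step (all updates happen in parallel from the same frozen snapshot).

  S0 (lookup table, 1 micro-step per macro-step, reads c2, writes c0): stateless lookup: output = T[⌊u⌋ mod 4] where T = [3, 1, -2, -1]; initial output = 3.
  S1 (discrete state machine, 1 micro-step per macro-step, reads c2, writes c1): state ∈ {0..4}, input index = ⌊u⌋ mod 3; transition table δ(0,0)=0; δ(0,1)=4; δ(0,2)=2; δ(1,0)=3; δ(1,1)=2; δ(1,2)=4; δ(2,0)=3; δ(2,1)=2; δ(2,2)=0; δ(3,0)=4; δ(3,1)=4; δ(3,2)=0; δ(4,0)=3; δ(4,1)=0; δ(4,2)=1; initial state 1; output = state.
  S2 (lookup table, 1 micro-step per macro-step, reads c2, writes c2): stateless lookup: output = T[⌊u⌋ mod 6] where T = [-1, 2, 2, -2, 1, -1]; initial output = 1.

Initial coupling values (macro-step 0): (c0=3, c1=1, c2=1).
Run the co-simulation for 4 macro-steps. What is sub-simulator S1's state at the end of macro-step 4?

macro 1: S0 reads c2=1 → after 1×micro: 1; S1 reads c2=1 → after 1×micro: 2; S2 reads c2=1 → after 1×micro: 2 ⇒ (c0=1, c1=2, c2=2)
macro 2: S0 reads c2=2 → after 1×micro: -2; S1 reads c2=2 → after 1×micro: 0; S2 reads c2=2 → after 1×micro: 2 ⇒ (c0=-2, c1=0, c2=2)
macro 3: S0 reads c2=2 → after 1×micro: -2; S1 reads c2=2 → after 1×micro: 2; S2 reads c2=2 → after 1×micro: 2 ⇒ (c0=-2, c1=2, c2=2)
macro 4: S0 reads c2=2 → after 1×micro: -2; S1 reads c2=2 → after 1×micro: 0; S2 reads c2=2 → after 1×micro: 2 ⇒ (c0=-2, c1=0, c2=2)

S1 state at macro-step 4 = 0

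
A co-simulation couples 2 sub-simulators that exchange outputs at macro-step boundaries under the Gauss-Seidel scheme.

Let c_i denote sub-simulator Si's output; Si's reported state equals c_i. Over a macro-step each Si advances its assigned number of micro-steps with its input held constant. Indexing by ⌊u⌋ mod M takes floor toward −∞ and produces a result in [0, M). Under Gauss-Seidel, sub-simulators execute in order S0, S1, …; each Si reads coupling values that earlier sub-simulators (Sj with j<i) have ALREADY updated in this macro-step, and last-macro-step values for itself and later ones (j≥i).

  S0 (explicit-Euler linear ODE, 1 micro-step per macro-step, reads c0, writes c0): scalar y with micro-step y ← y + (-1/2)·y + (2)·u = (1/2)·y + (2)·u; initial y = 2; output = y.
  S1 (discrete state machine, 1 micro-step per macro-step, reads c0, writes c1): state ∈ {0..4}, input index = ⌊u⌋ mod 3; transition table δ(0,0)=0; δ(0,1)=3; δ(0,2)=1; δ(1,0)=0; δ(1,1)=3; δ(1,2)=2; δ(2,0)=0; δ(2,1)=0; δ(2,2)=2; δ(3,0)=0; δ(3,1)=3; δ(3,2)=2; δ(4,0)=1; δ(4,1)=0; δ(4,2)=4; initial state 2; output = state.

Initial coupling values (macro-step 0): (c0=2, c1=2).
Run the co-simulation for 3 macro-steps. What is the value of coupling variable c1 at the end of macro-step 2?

macro 1: S0 reads c0=2 → after 1×micro: 5; S1 reads c0=5 → after 1×micro: 2 ⇒ (c0=5, c1=2)
macro 2: S0 reads c0=5 → after 1×micro: 25/2; S1 reads c0=25/2 → after 1×micro: 0 ⇒ (c0=25/2, c1=0)
macro 3: S0 reads c0=25/2 → after 1×micro: 125/4; S1 reads c0=125/4 → after 1×micro: 3 ⇒ (c0=125/4, c1=3)

c1 at macro-step 2 = 0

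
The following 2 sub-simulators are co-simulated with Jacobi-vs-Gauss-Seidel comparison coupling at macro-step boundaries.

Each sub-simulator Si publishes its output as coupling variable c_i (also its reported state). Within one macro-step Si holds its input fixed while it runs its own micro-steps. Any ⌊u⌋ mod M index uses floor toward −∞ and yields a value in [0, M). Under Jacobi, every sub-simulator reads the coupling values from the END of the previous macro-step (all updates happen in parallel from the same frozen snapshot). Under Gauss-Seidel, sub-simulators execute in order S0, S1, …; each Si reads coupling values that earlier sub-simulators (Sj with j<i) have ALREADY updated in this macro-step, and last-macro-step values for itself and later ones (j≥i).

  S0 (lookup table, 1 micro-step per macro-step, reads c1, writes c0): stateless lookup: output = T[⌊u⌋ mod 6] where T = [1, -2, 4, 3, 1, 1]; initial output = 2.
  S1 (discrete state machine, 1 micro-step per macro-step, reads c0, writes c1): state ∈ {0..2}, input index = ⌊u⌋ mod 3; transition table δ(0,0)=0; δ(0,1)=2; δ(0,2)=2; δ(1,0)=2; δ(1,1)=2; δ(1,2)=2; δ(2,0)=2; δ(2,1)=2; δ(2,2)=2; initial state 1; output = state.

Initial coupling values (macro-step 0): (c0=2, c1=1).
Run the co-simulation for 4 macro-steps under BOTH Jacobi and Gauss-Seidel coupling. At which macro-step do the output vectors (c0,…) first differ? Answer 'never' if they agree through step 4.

[Jacobi] macro 1: S0 reads c1=1 → after 1×micro: -2; S1 reads c0=2 → after 1×micro: 2 ⇒ (c0=-2, c1=2)
[Jacobi] macro 2: S0 reads c1=2 → after 1×micro: 4; S1 reads c0=-2 → after 1×micro: 2 ⇒ (c0=4, c1=2)
[Jacobi] macro 3: S0 reads c1=2 → after 1×micro: 4; S1 reads c0=4 → after 1×micro: 2 ⇒ (c0=4, c1=2)
[Jacobi] macro 4: S0 reads c1=2 → after 1×micro: 4; S1 reads c0=4 → after 1×micro: 2 ⇒ (c0=4, c1=2)
[Gauss-Seidel] macro 1: S0 reads c1=1 → after 1×micro: -2; S1 reads c0=-2 → after 1×micro: 2 ⇒ (c0=-2, c1=2)
[Gauss-Seidel] macro 2: S0 reads c1=2 → after 1×micro: 4; S1 reads c0=4 → after 1×micro: 2 ⇒ (c0=4, c1=2)
[Gauss-Seidel] macro 3: S0 reads c1=2 → after 1×micro: 4; S1 reads c0=4 → after 1×micro: 2 ⇒ (c0=4, c1=2)
[Gauss-Seidel] macro 4: S0 reads c1=2 → after 1×micro: 4; S1 reads c0=4 → after 1×micro: 2 ⇒ (c0=4, c1=2)

first divergence at macro-step: never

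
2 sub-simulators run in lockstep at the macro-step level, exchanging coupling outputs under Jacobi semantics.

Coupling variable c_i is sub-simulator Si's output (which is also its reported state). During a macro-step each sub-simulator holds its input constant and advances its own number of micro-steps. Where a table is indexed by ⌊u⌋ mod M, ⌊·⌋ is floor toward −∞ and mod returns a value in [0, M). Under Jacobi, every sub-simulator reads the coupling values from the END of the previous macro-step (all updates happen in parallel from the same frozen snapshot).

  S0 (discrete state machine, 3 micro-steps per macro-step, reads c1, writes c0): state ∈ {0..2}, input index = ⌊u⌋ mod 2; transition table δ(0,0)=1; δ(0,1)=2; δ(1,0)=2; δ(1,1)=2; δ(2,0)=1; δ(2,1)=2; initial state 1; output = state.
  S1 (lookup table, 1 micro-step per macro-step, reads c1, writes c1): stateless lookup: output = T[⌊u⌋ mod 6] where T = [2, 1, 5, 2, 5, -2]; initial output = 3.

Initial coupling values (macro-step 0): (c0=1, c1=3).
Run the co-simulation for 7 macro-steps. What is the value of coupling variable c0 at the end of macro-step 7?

c0 at macro-step 7 = 2

macro 1: S0 reads c1=3 → after 3×micro: 2; S1 reads c1=3 → after 1×micro: 2 ⇒ (c0=2, c1=2)
macro 2: S0 reads c1=2 → after 3×micro: 1; S1 reads c1=2 → after 1×micro: 5 ⇒ (c0=1, c1=5)
macro 3: S0 reads c1=5 → after 3×micro: 2; S1 reads c1=5 → after 1×micro: -2 ⇒ (c0=2, c1=-2)
macro 4: S0 reads c1=-2 → after 3×micro: 1; S1 reads c1=-2 → after 1×micro: 5 ⇒ (c0=1, c1=5)
macro 5: S0 reads c1=5 → after 3×micro: 2; S1 reads c1=5 → after 1×micro: -2 ⇒ (c0=2, c1=-2)
macro 6: S0 reads c1=-2 → after 3×micro: 1; S1 reads c1=-2 → after 1×micro: 5 ⇒ (c0=1, c1=5)
macro 7: S0 reads c1=5 → after 3×micro: 2; S1 reads c1=5 → after 1×micro: -2 ⇒ (c0=2, c1=-2)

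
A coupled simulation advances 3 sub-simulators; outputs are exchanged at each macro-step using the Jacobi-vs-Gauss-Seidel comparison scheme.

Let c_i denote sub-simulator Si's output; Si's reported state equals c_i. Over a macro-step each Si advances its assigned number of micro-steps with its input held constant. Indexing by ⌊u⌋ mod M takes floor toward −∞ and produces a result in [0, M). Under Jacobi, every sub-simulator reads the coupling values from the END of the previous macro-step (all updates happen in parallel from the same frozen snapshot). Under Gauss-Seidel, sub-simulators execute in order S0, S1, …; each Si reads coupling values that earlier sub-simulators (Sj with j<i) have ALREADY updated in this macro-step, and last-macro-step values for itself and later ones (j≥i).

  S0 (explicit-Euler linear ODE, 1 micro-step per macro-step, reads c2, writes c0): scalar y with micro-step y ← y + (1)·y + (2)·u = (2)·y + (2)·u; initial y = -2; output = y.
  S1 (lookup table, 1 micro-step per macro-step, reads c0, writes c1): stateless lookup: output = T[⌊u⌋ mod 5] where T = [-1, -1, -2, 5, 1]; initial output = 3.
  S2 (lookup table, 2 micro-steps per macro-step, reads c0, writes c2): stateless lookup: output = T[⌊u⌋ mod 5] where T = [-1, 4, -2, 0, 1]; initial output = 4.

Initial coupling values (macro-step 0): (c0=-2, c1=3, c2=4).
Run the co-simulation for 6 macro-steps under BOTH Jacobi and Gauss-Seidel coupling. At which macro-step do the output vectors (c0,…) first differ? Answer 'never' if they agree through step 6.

[Jacobi] macro 1: S0 reads c2=4 → after 1×micro: 4; S1 reads c0=-2 → after 1×micro: 5; S2 reads c0=-2 → after 2×micro: 0 ⇒ (c0=4, c1=5, c2=0)
[Jacobi] macro 2: S0 reads c2=0 → after 1×micro: 8; S1 reads c0=4 → after 1×micro: 1; S2 reads c0=4 → after 2×micro: 1 ⇒ (c0=8, c1=1, c2=1)
[Jacobi] macro 3: S0 reads c2=1 → after 1×micro: 18; S1 reads c0=8 → after 1×micro: 5; S2 reads c0=8 → after 2×micro: 0 ⇒ (c0=18, c1=5, c2=0)
[Jacobi] macro 4: S0 reads c2=0 → after 1×micro: 36; S1 reads c0=18 → after 1×micro: 5; S2 reads c0=18 → after 2×micro: 0 ⇒ (c0=36, c1=5, c2=0)
[Jacobi] macro 5: S0 reads c2=0 → after 1×micro: 72; S1 reads c0=36 → after 1×micro: -1; S2 reads c0=36 → after 2×micro: 4 ⇒ (c0=72, c1=-1, c2=4)
[Jacobi] macro 6: S0 reads c2=4 → after 1×micro: 152; S1 reads c0=72 → after 1×micro: -2; S2 reads c0=72 → after 2×micro: -2 ⇒ (c0=152, c1=-2, c2=-2)
[Gauss-Seidel] macro 1: S0 reads c2=4 → after 1×micro: 4; S1 reads c0=4 → after 1×micro: 1; S2 reads c0=4 → after 2×micro: 1 ⇒ (c0=4, c1=1, c2=1)
[Gauss-Seidel] macro 2: S0 reads c2=1 → after 1×micro: 10; S1 reads c0=10 → after 1×micro: -1; S2 reads c0=10 → after 2×micro: -1 ⇒ (c0=10, c1=-1, c2=-1)
[Gauss-Seidel] macro 3: S0 reads c2=-1 → after 1×micro: 18; S1 reads c0=18 → after 1×micro: 5; S2 reads c0=18 → after 2×micro: 0 ⇒ (c0=18, c1=5, c2=0)
[Gauss-Seidel] macro 4: S0 reads c2=0 → after 1×micro: 36; S1 reads c0=36 → after 1×micro: -1; S2 reads c0=36 → after 2×micro: 4 ⇒ (c0=36, c1=-1, c2=4)
[Gauss-Seidel] macro 5: S0 reads c2=4 → after 1×micro: 80; S1 reads c0=80 → after 1×micro: -1; S2 reads c0=80 → after 2×micro: -1 ⇒ (c0=80, c1=-1, c2=-1)
[Gauss-Seidel] macro 6: S0 reads c2=-1 → after 1×micro: 158; S1 reads c0=158 → after 1×micro: 5; S2 reads c0=158 → after 2×micro: 0 ⇒ (c0=158, c1=5, c2=0)

first divergence at macro-step: 1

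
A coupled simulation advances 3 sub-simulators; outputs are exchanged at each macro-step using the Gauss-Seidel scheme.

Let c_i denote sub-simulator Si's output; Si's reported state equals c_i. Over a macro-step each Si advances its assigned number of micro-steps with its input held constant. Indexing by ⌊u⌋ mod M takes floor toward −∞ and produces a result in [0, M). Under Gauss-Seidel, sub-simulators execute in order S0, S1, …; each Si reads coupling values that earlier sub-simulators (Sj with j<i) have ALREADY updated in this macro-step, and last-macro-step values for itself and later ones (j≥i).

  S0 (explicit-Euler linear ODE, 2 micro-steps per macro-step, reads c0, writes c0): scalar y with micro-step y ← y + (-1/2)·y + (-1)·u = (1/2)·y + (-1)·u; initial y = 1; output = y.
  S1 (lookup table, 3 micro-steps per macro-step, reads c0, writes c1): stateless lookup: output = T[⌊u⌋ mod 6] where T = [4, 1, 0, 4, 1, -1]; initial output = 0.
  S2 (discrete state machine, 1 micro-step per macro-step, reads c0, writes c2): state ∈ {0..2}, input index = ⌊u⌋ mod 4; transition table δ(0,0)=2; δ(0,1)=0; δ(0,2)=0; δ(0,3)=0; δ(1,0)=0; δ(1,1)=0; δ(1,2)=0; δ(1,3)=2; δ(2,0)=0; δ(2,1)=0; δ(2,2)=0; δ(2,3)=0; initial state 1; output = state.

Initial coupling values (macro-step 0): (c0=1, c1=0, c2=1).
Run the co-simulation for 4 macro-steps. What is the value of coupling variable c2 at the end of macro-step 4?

macro 1: S0 reads c0=1 → after 2×micro: -5/4; S1 reads c0=-5/4 → after 3×micro: 1; S2 reads c0=-5/4 → after 1×micro: 0 ⇒ (c0=-5/4, c1=1, c2=0)
macro 2: S0 reads c0=-5/4 → after 2×micro: 25/16; S1 reads c0=25/16 → after 3×micro: 1; S2 reads c0=25/16 → after 1×micro: 0 ⇒ (c0=25/16, c1=1, c2=0)
macro 3: S0 reads c0=25/16 → after 2×micro: -125/64; S1 reads c0=-125/64 → after 3×micro: 1; S2 reads c0=-125/64 → after 1×micro: 0 ⇒ (c0=-125/64, c1=1, c2=0)
macro 4: S0 reads c0=-125/64 → after 2×micro: 625/256; S1 reads c0=625/256 → after 3×micro: 0; S2 reads c0=625/256 → after 1×micro: 0 ⇒ (c0=625/256, c1=0, c2=0)

c2 at macro-step 4 = 0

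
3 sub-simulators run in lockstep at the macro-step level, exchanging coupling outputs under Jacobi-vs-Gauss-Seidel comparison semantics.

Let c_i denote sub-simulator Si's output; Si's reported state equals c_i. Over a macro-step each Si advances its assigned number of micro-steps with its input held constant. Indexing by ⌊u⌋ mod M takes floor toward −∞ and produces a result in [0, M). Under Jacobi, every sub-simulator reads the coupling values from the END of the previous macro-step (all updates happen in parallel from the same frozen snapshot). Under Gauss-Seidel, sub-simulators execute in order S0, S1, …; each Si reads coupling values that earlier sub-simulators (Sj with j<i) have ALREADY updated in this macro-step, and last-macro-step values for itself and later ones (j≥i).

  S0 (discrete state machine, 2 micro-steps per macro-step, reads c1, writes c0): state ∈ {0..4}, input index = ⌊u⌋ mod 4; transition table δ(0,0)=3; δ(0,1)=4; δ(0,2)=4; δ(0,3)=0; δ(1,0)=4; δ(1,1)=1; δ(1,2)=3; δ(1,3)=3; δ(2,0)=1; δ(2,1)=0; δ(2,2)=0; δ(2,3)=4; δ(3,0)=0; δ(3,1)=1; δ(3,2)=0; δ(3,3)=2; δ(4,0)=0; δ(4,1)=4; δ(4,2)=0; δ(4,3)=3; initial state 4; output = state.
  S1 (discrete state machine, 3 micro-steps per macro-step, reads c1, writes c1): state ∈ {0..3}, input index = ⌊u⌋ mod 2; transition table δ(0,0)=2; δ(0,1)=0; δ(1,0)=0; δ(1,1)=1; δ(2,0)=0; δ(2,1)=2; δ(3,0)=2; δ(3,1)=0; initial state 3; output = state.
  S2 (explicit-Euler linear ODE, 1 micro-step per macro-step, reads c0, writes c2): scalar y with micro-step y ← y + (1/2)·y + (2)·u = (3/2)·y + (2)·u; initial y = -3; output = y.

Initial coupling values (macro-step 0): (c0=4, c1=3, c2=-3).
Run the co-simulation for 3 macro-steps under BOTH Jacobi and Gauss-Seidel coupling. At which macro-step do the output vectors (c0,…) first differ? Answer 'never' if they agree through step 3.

first divergence at macro-step: 1

[Jacobi] macro 1: S0 reads c1=3 → after 2×micro: 2; S1 reads c1=3 → after 3×micro: 0; S2 reads c0=4 → after 1×micro: 7/2 ⇒ (c0=2, c1=0, c2=7/2)
[Jacobi] macro 2: S0 reads c1=0 → after 2×micro: 4; S1 reads c1=0 → after 3×micro: 2; S2 reads c0=2 → after 1×micro: 37/4 ⇒ (c0=4, c1=2, c2=37/4)
[Jacobi] macro 3: S0 reads c1=2 → after 2×micro: 4; S1 reads c1=2 → after 3×micro: 0; S2 reads c0=4 → after 1×micro: 175/8 ⇒ (c0=4, c1=0, c2=175/8)
[Gauss-Seidel] macro 1: S0 reads c1=3 → after 2×micro: 2; S1 reads c1=3 → after 3×micro: 0; S2 reads c0=2 → after 1×micro: -1/2 ⇒ (c0=2, c1=0, c2=-1/2)
[Gauss-Seidel] macro 2: S0 reads c1=0 → after 2×micro: 4; S1 reads c1=0 → after 3×micro: 2; S2 reads c0=4 → after 1×micro: 29/4 ⇒ (c0=4, c1=2, c2=29/4)
[Gauss-Seidel] macro 3: S0 reads c1=2 → after 2×micro: 4; S1 reads c1=2 → after 3×micro: 0; S2 reads c0=4 → after 1×micro: 151/8 ⇒ (c0=4, c1=0, c2=151/8)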